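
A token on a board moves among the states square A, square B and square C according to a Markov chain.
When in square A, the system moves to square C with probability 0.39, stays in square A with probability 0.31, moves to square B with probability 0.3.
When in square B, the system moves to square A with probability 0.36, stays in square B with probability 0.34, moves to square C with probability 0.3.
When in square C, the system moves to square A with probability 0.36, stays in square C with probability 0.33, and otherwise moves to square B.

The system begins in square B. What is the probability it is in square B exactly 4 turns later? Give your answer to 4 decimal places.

Propagate the distribution vector 4 turns from square B.
After 0 turns: (0.0000, 1.0000, 0.0000)
After 1 turn: (0.3600, 0.3400, 0.3000)
After 2 turns: (0.3420, 0.3166, 0.3414)
After 3 turns: (0.3429, 0.3161, 0.3410)
After 4 turns: (0.3429, 0.3161, 0.3411)
P(in square B after 4 turns) = 0.3161

0.3161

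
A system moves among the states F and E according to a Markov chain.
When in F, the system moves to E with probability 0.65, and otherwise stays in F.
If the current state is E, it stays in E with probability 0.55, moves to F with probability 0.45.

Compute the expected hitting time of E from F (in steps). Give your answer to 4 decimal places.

1.5385

Let t(s) be the expected number of steps to first reach E from state s, with t(E) = 0. Conditioning on the first step:
t(F) = 1 + 0.35·t(F)
Solving: t(F) = 1.5385.
Expected steps from F to E: 1.5385.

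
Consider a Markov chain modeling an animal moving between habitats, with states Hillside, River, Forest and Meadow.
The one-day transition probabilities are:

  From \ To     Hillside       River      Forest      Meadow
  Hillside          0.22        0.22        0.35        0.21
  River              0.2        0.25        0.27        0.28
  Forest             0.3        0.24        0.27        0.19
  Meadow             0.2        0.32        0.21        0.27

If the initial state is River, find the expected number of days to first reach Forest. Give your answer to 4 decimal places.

3.6963

Let t(s) be the expected number of days to first reach Forest from state s, with t(Forest) = 0. Conditioning on the first day:
t(Hillside) = 1 + 0.22·t(Hillside) + 0.22·t(River) + 0.21·t(Meadow)
t(River) = 1 + 0.2·t(Hillside) + 0.25·t(River) + 0.28·t(Meadow)
t(Meadow) = 1 + 0.2·t(Hillside) + 0.32·t(River) + 0.27·t(Meadow)
Solving: t(Hillside) = 3.3789, t(River) = 3.6963, t(Meadow) = 3.9159.
Expected days from River to Forest: 3.6963.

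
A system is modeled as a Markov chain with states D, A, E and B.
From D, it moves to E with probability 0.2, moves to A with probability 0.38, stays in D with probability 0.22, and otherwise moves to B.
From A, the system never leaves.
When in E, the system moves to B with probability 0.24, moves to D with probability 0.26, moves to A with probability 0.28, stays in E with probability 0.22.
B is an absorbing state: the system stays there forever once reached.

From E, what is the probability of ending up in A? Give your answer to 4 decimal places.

Let h(s) be the probability of absorption at A starting from transient state s. Then h(A) = 1 and h(B) = 0. By first-step analysis:
h(D) = 0.22·h(D) + 0.38·1 + 0.2·h(E) + 0.2·0
h(E) = 0.26·h(D) + 0.28·1 + 0.22·h(E) + 0.24·0
Solving: h(D) = 0.6334, h(E) = 0.5701.
Starting from E, the probability is 0.5701.

0.5701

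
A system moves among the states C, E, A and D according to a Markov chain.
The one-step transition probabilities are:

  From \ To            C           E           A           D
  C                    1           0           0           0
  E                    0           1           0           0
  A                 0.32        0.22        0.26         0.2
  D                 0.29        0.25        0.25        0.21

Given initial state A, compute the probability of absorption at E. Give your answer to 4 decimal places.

Let h(s) be the probability of absorption at E starting from transient state s. Then h(E) = 1 and h(C) = 0. By first-step analysis:
h(A) = 0.32·0 + 0.22·1 + 0.26·h(A) + 0.2·h(D)
h(D) = 0.29·0 + 0.25·1 + 0.25·h(A) + 0.21·h(D)
Solving: h(A) = 0.4186, h(D) = 0.4489.
Starting from A, the probability is 0.4186.

0.4186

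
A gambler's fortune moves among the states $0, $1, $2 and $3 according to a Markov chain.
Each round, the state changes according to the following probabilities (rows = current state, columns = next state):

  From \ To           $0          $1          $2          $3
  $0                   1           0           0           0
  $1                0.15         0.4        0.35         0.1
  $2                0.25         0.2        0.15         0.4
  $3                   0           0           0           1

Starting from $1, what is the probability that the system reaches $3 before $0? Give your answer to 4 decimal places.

0.5114

Let h(s) be the probability of absorption at $3 starting from transient state s. Then h($3) = 1 and h($0) = 0. By first-step analysis:
h($1) = 0.15·0 + 0.4·h($1) + 0.35·h($2) + 0.1·1
h($2) = 0.25·0 + 0.2·h($1) + 0.15·h($2) + 0.4·1
Solving: h($1) = 0.5114, h($2) = 0.5909.
Starting from $1, the probability is 0.5114.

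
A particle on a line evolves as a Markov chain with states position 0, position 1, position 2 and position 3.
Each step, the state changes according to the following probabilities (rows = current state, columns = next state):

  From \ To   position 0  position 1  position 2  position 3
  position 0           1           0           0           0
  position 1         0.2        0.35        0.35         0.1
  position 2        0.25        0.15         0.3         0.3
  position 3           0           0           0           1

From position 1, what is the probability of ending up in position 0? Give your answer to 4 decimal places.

0.5652

Let h(s) be the probability of absorption at position 0 starting from transient state s. Then h(position 0) = 1 and h(position 3) = 0. By first-step analysis:
h(position 1) = 0.2·1 + 0.35·h(position 1) + 0.35·h(position 2) + 0.1·0
h(position 2) = 0.25·1 + 0.15·h(position 1) + 0.3·h(position 2) + 0.3·0
Solving: h(position 1) = 0.5652, h(position 2) = 0.4783.
Starting from position 1, the probability is 0.5652.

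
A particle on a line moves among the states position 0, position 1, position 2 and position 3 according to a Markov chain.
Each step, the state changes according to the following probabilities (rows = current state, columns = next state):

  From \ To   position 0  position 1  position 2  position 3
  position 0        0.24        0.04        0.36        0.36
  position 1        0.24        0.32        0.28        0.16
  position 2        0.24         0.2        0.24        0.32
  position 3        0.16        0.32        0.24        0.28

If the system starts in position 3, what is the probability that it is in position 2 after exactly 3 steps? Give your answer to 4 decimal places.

Propagate the distribution vector 3 steps from position 3.
After 0 steps: (0.0000, 0.0000, 0.0000, 1.0000)
After 1 step: (0.1600, 0.3200, 0.2400, 0.2800)
After 2 steps: (0.2176, 0.2464, 0.2720, 0.2640)
After 3 steps: (0.2189, 0.2264, 0.2760, 0.2787)
P(in position 2 after 3 steps) = 0.2760

0.2760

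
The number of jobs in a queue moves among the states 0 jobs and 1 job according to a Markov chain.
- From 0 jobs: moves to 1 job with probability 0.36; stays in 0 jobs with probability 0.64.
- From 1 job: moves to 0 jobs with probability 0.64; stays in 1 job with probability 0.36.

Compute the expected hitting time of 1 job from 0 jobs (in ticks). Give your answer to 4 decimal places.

Let t(s) be the expected number of ticks to first reach 1 job from state s, with t(1 job) = 0. Conditioning on the first tick:
t(0 jobs) = 1 + 0.64·t(0 jobs)
Solving: t(0 jobs) = 2.7778.
Expected ticks from 0 jobs to 1 job: 2.7778.

2.7778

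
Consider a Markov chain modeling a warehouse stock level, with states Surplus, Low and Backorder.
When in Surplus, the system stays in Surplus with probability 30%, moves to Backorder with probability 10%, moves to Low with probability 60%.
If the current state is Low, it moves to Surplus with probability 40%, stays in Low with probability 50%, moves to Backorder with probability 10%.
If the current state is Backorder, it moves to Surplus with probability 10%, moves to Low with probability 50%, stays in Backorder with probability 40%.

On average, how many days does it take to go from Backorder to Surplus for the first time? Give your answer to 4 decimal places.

Let t(s) be the expected number of days to first reach Surplus from state s, with t(Surplus) = 0. Conditioning on the first day:
t(Low) = 1 + 0.5·t(Low) + 0.1·t(Backorder)
t(Backorder) = 1 + 0.5·t(Low) + 0.4·t(Backorder)
Solving: t(Low) = 2.8000, t(Backorder) = 4.0000.
Expected days from Backorder to Surplus: 4.0000.

4.0000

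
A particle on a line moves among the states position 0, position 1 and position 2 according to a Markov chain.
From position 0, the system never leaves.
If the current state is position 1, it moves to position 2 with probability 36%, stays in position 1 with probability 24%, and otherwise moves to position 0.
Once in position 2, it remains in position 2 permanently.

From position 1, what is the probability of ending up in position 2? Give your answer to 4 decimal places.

0.4737

Let h(s) be the probability of absorption at position 2 starting from transient state s. Then h(position 2) = 1 and h(position 0) = 0. By first-step analysis:
h(position 1) = 0.4·0 + 0.24·h(position 1) + 0.36·1
Solving: h(position 1) = 0.4737.
Starting from position 1, the probability is 0.4737.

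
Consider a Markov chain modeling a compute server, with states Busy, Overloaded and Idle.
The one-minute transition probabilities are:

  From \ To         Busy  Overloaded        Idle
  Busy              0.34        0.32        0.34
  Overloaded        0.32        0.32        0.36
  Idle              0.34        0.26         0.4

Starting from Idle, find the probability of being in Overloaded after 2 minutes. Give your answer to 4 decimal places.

0.2960

Sum over the intermediate state after 1 minute:
P = P(Idle→Busy)·P(Busy→Overloaded) + P(Idle→Overloaded)·P(Overloaded→Overloaded) + P(Idle→Idle)·P(Idle→Overloaded)
  = 0.34×0.32 + 0.26×0.32 + 0.4×0.26
  = 0.1088 + 0.0832 + 0.1040 = 0.2960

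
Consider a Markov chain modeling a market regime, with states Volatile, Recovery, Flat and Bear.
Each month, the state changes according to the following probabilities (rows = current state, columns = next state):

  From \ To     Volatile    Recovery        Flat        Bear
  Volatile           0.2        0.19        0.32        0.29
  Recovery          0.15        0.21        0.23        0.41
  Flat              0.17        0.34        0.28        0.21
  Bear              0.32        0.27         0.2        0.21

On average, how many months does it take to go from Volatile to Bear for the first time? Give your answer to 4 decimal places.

Let t(s) be the expected number of months to first reach Bear from state s, with t(Bear) = 0. Conditioning on the first month:
t(Volatile) = 1 + 0.2·t(Volatile) + 0.19·t(Recovery) + 0.32·t(Flat)
t(Recovery) = 1 + 0.15·t(Volatile) + 0.21·t(Recovery) + 0.23·t(Flat)
t(Flat) = 1 + 0.17·t(Volatile) + 0.34·t(Recovery) + 0.28·t(Flat)
Solving: t(Volatile) = 3.3833, t(Recovery) = 2.9508, t(Flat) = 3.5812.
Expected months from Volatile to Bear: 3.3833.

3.3833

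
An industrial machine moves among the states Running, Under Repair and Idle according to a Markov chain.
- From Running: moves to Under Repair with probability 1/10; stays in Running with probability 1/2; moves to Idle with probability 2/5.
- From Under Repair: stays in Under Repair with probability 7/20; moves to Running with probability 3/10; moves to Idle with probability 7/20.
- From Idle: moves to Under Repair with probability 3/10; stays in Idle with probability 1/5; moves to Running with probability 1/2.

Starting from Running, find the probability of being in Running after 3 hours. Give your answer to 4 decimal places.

Propagate the distribution vector 3 hours from Running.
After 0 hours: (1.0000, 0.0000, 0.0000)
After 1 hour: (0.5000, 0.1000, 0.4000)
After 2 hours: (0.4800, 0.2050, 0.3150)
After 3 hours: (0.4590, 0.2143, 0.3268)
P(in Running after 3 hours) = 0.4590

0.4590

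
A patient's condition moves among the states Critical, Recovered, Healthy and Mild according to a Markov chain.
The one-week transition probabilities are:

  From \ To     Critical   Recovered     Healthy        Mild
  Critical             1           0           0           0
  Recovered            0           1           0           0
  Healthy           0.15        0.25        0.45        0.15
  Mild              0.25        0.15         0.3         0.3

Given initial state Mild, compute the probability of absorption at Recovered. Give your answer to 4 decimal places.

0.4632

Let h(s) be the probability of absorption at Recovered starting from transient state s. Then h(Recovered) = 1 and h(Critical) = 0. By first-step analysis:
h(Healthy) = 0.15·0 + 0.25·1 + 0.45·h(Healthy) + 0.15·h(Mild)
h(Mild) = 0.25·0 + 0.15·1 + 0.3·h(Healthy) + 0.3·h(Mild)
Solving: h(Healthy) = 0.5809, h(Mild) = 0.4632.
Starting from Mild, the probability is 0.4632.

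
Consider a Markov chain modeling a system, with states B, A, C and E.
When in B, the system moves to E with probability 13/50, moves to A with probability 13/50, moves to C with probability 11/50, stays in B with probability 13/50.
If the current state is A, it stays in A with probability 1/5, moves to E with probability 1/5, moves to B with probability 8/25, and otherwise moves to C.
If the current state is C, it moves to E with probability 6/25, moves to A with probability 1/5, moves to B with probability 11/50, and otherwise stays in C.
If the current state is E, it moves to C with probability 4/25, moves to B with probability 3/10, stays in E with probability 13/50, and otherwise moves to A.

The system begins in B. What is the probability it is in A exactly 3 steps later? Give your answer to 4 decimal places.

Propagate the distribution vector 3 steps from B.
After 0 steps: (1.0000, 0.0000, 0.0000, 0.0000)
After 1 step: (0.2600, 0.2600, 0.2200, 0.2600)
After 2 steps: (0.2772, 0.2364, 0.2464, 0.2400)
After 3 steps: (0.2739, 0.2358, 0.2494, 0.2409)
P(in A after 3 steps) = 0.2358

0.2358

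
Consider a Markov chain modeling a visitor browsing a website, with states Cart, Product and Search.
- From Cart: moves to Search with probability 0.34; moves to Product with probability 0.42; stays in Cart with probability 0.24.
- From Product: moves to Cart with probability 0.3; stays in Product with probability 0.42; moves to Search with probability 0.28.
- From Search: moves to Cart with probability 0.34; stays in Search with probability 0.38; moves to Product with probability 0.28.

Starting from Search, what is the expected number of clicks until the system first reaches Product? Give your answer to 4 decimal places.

3.0934

Let t(s) be the expected number of clicks to first reach Product from state s, with t(Product) = 0. Conditioning on the first click:
t(Cart) = 1 + 0.24·t(Cart) + 0.34·t(Search)
t(Search) = 1 + 0.34·t(Cart) + 0.38·t(Search)
Solving: t(Cart) = 2.6997, t(Search) = 3.0934.
Expected clicks from Search to Product: 3.0934.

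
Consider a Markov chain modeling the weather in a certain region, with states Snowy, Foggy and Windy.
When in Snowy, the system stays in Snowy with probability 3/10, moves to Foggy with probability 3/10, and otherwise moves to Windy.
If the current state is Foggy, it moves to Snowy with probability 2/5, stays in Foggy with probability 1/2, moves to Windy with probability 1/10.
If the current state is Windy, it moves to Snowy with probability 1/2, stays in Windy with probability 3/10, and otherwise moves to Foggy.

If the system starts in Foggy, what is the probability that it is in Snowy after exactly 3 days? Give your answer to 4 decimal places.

0.3870

Propagate the distribution vector 3 days from Foggy.
After 0 days: (0.0000, 1.0000, 0.0000)
After 1 day: (0.4000, 0.5000, 0.1000)
After 2 days: (0.3700, 0.3900, 0.2400)
After 3 days: (0.3870, 0.3540, 0.2590)
P(in Snowy after 3 days) = 0.3870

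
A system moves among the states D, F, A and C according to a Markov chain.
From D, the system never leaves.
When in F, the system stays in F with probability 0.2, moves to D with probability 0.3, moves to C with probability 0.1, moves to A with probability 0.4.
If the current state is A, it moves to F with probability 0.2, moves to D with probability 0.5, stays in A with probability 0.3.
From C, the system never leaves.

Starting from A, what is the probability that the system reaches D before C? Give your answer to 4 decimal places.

0.9583

Let h(s) be the probability of absorption at D starting from transient state s. Then h(D) = 1 and h(C) = 0. By first-step analysis:
h(F) = 0.3·1 + 0.2·h(F) + 0.4·h(A) + 0.1·0
h(A) = 0.5·1 + 0.2·h(F) + 0.3·h(A)
Solving: h(F) = 0.8542, h(A) = 0.9583.
Starting from A, the probability is 0.9583.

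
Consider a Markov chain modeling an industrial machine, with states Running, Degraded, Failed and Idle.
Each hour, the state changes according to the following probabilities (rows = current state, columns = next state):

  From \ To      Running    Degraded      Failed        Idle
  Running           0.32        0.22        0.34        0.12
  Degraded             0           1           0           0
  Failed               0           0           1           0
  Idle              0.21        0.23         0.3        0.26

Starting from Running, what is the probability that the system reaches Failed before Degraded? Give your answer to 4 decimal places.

0.6017

Let h(s) be the probability of absorption at Failed starting from transient state s. Then h(Failed) = 1 and h(Degraded) = 0. By first-step analysis:
h(Running) = 0.32·h(Running) + 0.22·0 + 0.34·1 + 0.12·h(Idle)
h(Idle) = 0.21·h(Running) + 0.23·0 + 0.3·1 + 0.26·h(Idle)
Solving: h(Running) = 0.6017, h(Idle) = 0.5762.
Starting from Running, the probability is 0.6017.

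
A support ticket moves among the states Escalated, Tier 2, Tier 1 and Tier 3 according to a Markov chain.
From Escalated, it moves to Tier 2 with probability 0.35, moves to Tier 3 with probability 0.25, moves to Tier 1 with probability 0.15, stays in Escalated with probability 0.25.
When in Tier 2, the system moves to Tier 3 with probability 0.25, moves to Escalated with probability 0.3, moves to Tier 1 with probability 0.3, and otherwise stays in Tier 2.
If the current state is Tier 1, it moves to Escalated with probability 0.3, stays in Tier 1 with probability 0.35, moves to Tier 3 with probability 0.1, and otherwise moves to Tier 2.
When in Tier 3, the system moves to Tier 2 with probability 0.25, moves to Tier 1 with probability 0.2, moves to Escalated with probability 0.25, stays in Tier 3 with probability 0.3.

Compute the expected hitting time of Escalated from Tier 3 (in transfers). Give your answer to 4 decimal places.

Let t(s) be the expected number of transfers to first reach Escalated from state s, with t(Escalated) = 0. Conditioning on the first transfer:
t(Tier 2) = 1 + 0.15·t(Tier 2) + 0.3·t(Tier 1) + 0.25·t(Tier 3)
t(Tier 1) = 1 + 0.25·t(Tier 2) + 0.35·t(Tier 1) + 0.1·t(Tier 3)
t(Tier 3) = 1 + 0.25·t(Tier 2) + 0.2·t(Tier 1) + 0.3·t(Tier 3)
Solving: t(Tier 2) = 3.4584, t(Tier 1) = 3.4291, t(Tier 3) = 3.6434.
Expected transfers from Tier 3 to Escalated: 3.6434.

3.6434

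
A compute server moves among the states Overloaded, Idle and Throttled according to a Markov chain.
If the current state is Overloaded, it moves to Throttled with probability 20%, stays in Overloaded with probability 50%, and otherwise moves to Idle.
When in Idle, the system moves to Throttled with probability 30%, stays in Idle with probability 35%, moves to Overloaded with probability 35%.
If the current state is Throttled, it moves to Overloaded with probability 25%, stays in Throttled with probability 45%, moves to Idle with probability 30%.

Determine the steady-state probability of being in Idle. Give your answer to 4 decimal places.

Let the stationary distribution be π with π = πP and π_1 + π_2 + π_3 = 1.
π_1 = 0.5·π_1 + 0.35·π_2 + 0.25·π_3
π_2 = 0.3·π_1 + 0.35·π_2 + 0.3·π_3
Solving with the normalization constraint gives π = (0.3754, 0.3158, 0.3088).
So the stationary probability of Idle is 0.3158.

0.3158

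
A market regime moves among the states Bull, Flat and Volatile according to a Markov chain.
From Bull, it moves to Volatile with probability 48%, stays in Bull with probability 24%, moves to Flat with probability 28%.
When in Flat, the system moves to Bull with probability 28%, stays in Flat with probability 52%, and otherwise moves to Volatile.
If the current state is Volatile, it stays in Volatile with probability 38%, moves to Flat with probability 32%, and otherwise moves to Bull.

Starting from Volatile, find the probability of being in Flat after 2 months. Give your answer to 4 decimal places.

Sum over the intermediate state after 1 month:
P = P(Volatile→Bull)·P(Bull→Flat) + P(Volatile→Flat)·P(Flat→Flat) + P(Volatile→Volatile)·P(Volatile→Flat)
  = 0.3×0.28 + 0.32×0.52 + 0.38×0.32
  = 0.0840 + 0.1664 + 0.1216 = 0.3720

0.3720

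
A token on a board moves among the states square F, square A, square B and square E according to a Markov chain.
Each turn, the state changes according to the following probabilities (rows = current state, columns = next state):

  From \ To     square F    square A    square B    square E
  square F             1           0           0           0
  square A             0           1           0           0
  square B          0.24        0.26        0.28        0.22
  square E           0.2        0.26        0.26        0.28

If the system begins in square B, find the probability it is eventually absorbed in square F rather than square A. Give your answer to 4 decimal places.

Let h(s) be the probability of absorption at square F starting from transient state s. Then h(square F) = 1 and h(square A) = 0. By first-step analysis:
h(square B) = 0.24·1 + 0.26·0 + 0.28·h(square B) + 0.22·h(square E)
h(square E) = 0.2·1 + 0.26·0 + 0.26·h(square B) + 0.28·h(square E)
Solving: h(square B) = 0.4701, h(square E) = 0.4475.
Starting from square B, the probability is 0.4701.

0.4701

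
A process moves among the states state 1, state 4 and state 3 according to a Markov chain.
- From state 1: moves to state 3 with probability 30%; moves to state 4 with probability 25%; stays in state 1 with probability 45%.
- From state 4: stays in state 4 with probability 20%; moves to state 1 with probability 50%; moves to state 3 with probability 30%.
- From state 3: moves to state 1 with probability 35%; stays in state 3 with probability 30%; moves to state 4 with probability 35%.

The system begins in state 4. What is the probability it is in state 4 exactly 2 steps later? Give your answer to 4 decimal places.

0.2700

Sum over the intermediate state after 1 step:
P = P(state 4→state 1)·P(state 1→state 4) + P(state 4→state 4)·P(state 4→state 4) + P(state 4→state 3)·P(state 3→state 4)
  = 0.5×0.25 + 0.2×0.2 + 0.3×0.35
  = 0.1250 + 0.0400 + 0.1050 = 0.2700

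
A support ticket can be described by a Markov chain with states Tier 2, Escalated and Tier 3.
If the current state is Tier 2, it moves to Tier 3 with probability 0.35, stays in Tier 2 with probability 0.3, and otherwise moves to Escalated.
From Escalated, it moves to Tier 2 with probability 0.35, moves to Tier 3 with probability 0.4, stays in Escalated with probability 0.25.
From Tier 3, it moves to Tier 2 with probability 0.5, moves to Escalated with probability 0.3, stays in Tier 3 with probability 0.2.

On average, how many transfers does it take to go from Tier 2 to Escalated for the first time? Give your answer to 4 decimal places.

2.9870

Let t(s) be the expected number of transfers to first reach Escalated from state s, with t(Escalated) = 0. Conditioning on the first transfer:
t(Tier 2) = 1 + 0.3·t(Tier 2) + 0.35·t(Tier 3)
t(Tier 3) = 1 + 0.5·t(Tier 2) + 0.2·t(Tier 3)
Solving: t(Tier 2) = 2.9870, t(Tier 3) = 3.1169.
Expected transfers from Tier 2 to Escalated: 2.9870.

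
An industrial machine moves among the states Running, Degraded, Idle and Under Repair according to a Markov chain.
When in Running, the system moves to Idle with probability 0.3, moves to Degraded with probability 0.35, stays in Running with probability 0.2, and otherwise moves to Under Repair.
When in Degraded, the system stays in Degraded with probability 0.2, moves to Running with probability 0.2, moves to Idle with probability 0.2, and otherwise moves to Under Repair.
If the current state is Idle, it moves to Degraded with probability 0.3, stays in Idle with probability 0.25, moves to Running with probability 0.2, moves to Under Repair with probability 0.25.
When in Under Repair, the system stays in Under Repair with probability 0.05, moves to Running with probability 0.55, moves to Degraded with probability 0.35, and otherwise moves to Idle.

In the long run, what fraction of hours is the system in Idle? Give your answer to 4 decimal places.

Let the stationary distribution be π with π = πP and π_1 + π_2 + π_3 + π_4 = 1.
π_1 = 0.2·π_1 + 0.2·π_2 + 0.2·π_3 + 0.55·π_4
π_2 = 0.35·π_1 + 0.2·π_2 + 0.3·π_3 + 0.35·π_4
π_3 = 0.3·π_1 + 0.2·π_2 + 0.25·π_3 + 0.05·π_4
Solving with the normalization constraint gives π = (0.2777, 0.2954, 0.2047, 0.2221).
So the stationary probability of Idle is 0.2047.

0.2047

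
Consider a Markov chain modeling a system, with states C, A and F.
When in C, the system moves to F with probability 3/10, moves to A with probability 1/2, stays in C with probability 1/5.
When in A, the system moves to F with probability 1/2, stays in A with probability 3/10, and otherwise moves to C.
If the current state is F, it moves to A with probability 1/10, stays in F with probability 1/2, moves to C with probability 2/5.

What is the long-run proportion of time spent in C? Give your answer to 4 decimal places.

0.2885

Let the stationary distribution be π with π = πP and π_1 + π_2 + π_3 = 1.
π_1 = 0.2·π_1 + 0.2·π_2 + 0.4·π_3
π_2 = 0.5·π_1 + 0.3·π_2 + 0.1·π_3
Solving with the normalization constraint gives π = (0.2885, 0.2692, 0.4423).
So the stationary probability of C is 0.2885.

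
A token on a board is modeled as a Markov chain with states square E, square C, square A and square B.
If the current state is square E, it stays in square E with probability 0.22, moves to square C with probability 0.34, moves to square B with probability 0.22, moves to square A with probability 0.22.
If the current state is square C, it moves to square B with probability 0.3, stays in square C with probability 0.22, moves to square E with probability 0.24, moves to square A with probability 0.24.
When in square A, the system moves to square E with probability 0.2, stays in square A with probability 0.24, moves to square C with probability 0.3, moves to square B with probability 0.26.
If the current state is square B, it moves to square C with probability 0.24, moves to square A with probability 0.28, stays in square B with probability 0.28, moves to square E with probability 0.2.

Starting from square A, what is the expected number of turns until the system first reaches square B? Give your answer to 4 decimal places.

3.8052

Let t(s) be the expected number of turns to first reach square B from state s, with t(square B) = 0. Conditioning on the first turn:
t(square E) = 1 + 0.22·t(square E) + 0.34·t(square C) + 0.22·t(square A)
t(square C) = 1 + 0.24·t(square E) + 0.22·t(square C) + 0.24·t(square A)
t(square A) = 1 + 0.2·t(square E) + 0.3·t(square C) + 0.24·t(square A)
Solving: t(square E) = 3.9549, t(square C) = 3.6698, t(square A) = 3.8052.
Expected turns from square A to square B: 3.8052.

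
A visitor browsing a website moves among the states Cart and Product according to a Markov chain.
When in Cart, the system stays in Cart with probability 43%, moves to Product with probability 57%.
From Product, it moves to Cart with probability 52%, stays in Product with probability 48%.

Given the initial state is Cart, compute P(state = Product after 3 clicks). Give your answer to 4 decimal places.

Propagate the distribution vector 3 clicks from Cart.
After 0 clicks: (1.0000, 0.0000)
After 1 click: (0.4300, 0.5700)
After 2 clicks: (0.4813, 0.5187)
After 3 clicks: (0.4767, 0.5233)
P(in Product after 3 clicks) = 0.5233

0.5233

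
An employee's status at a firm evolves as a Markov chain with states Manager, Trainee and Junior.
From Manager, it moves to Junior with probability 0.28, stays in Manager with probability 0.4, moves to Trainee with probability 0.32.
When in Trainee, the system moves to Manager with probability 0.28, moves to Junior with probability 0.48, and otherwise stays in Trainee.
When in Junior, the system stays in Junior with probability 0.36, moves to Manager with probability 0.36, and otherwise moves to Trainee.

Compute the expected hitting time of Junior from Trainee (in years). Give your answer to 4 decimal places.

2.4017

Let t(s) be the expected number of years to first reach Junior from state s, with t(Junior) = 0. Conditioning on the first year:
t(Manager) = 1 + 0.4·t(Manager) + 0.32·t(Trainee)
t(Trainee) = 1 + 0.28·t(Manager) + 0.24·t(Trainee)
Solving: t(Manager) = 2.9476, t(Trainee) = 2.4017.
Expected years from Trainee to Junior: 2.4017.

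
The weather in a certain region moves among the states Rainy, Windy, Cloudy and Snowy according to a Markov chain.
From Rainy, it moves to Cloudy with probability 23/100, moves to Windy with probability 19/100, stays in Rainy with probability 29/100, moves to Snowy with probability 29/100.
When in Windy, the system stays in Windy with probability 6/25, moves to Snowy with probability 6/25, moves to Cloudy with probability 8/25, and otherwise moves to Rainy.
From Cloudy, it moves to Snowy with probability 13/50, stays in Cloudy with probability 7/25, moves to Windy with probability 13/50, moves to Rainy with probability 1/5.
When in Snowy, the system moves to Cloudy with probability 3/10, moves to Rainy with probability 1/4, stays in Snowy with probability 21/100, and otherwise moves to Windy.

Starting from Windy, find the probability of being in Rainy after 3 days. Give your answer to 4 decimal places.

Propagate the distribution vector 3 days from Windy.
After 0 days: (0.0000, 1.0000, 0.0000, 0.0000)
After 1 day: (0.2000, 0.2400, 0.3200, 0.2400)
After 2 days: (0.2300, 0.2364, 0.2844, 0.2492)
After 3 days: (0.2332, 0.2342, 0.2829, 0.2497)
P(in Rainy after 3 days) = 0.2332

0.2332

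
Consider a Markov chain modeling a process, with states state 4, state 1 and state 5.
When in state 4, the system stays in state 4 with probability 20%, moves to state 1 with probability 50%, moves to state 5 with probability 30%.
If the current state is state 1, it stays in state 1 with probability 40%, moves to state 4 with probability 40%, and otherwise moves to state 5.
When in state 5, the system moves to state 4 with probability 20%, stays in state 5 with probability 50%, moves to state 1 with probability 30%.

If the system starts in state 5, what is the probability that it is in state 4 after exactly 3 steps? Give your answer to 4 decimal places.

0.2740

Propagate the distribution vector 3 steps from state 5.
After 0 steps: (0.0000, 0.0000, 1.0000)
After 1 step: (0.2000, 0.3000, 0.5000)
After 2 steps: (0.2600, 0.3700, 0.3700)
After 3 steps: (0.2740, 0.3890, 0.3370)
P(in state 4 after 3 steps) = 0.2740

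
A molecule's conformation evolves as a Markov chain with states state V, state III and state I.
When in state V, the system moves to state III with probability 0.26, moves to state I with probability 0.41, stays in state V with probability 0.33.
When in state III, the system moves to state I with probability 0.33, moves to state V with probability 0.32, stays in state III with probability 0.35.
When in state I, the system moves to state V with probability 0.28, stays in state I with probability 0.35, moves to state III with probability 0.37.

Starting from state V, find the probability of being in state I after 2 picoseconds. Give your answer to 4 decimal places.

0.3646

Sum over the intermediate state after 1 picosecond:
P = P(state V→state V)·P(state V→state I) + P(state V→state III)·P(state III→state I) + P(state V→state I)·P(state I→state I)
  = 0.33×0.41 + 0.26×0.33 + 0.41×0.35
  = 0.1353 + 0.0858 + 0.1435 = 0.3646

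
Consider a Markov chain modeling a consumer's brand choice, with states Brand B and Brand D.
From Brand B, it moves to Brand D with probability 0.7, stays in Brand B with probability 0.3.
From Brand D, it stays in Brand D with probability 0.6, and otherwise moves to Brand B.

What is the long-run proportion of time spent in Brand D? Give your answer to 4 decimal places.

Let the stationary distribution be π with π = πP and π_1 + π_2 = 1.
π_1 = 0.3·π_1 + 0.4·π_2
Solving with the normalization constraint gives π = (0.3636, 0.6364).
So the stationary probability of Brand D is 0.6364.

0.6364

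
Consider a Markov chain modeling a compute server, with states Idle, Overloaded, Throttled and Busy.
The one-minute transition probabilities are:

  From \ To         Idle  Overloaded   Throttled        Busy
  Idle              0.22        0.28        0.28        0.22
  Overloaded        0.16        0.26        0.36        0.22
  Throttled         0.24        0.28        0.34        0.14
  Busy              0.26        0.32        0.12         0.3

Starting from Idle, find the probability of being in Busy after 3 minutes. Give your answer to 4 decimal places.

0.2145

Propagate the distribution vector 3 minutes from Idle.
After 0 minutes: (1.0000, 0.0000, 0.0000, 0.0000)
After 1 minute: (0.2200, 0.2800, 0.2800, 0.2200)
After 2 minutes: (0.2176, 0.2832, 0.2840, 0.2152)
After 3 minutes: (0.2173, 0.2829, 0.2853, 0.2145)
P(in Busy after 3 minutes) = 0.2145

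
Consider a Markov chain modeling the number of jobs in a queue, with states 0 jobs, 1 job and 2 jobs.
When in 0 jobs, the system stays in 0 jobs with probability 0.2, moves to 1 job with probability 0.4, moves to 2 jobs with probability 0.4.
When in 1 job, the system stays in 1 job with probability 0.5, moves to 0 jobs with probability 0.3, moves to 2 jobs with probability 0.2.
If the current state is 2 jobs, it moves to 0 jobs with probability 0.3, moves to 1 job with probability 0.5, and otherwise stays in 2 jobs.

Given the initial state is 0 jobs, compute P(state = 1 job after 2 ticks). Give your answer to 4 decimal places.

Sum over the intermediate state after 1 tick:
P = P(0 jobs→0 jobs)·P(0 jobs→1 job) + P(0 jobs→1 job)·P(1 job→1 job) + P(0 jobs→2 jobs)·P(2 jobs→1 job)
  = 0.2×0.4 + 0.4×0.5 + 0.4×0.5
  = 0.0800 + 0.2000 + 0.2000 = 0.4800

0.4800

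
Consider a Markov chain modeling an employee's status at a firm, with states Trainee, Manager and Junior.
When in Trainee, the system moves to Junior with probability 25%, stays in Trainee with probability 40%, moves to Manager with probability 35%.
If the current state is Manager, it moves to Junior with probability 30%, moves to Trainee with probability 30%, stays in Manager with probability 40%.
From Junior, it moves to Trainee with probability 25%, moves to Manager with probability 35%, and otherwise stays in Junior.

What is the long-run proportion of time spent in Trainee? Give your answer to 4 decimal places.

0.3158

Let the stationary distribution be π with π = πP and π_1 + π_2 + π_3 = 1.
π_1 = 0.4·π_1 + 0.3·π_2 + 0.25·π_3
π_2 = 0.35·π_1 + 0.4·π_2 + 0.35·π_3
Solving with the normalization constraint gives π = (0.3158, 0.3684, 0.3158).
So the stationary probability of Trainee is 0.3158.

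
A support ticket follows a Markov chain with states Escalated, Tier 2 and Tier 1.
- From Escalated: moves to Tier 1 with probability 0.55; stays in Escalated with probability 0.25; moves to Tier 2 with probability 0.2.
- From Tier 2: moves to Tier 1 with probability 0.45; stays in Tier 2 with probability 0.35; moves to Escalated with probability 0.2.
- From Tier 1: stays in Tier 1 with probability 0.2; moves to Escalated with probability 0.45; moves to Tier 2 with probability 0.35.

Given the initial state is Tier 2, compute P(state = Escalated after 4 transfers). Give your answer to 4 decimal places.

Propagate the distribution vector 4 transfers from Tier 2.
After 0 transfers: (0.0000, 1.0000, 0.0000)
After 1 transfer: (0.2000, 0.3500, 0.4500)
After 2 transfers: (0.3225, 0.3200, 0.3575)
After 3 transfers: (0.3055, 0.3016, 0.3929)
After 4 transfers: (0.3135, 0.3042, 0.3823)
P(in Escalated after 4 transfers) = 0.3135

0.3135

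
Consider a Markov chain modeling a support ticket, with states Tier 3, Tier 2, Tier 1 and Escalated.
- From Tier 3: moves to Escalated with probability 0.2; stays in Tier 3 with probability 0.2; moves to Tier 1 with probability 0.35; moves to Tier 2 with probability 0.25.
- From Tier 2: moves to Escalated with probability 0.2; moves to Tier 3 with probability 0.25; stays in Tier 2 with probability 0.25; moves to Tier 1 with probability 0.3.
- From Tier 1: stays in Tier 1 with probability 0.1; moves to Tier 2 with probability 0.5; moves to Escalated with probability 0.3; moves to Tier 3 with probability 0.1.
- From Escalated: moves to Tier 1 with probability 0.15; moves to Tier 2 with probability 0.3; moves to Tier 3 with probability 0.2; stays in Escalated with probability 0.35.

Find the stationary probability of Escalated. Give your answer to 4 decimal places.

0.2618

Let the stationary distribution be π with π = πP and π_1 + π_2 + π_3 + π_4 = 1.
π_1 = 0.2·π_1 + 0.25·π_2 + 0.1·π_3 + 0.2·π_4
π_2 = 0.25·π_1 + 0.25·π_2 + 0.5·π_3 + 0.3·π_4
π_3 = 0.35·π_1 + 0.3·π_2 + 0.1·π_3 + 0.15·π_4
Solving with the normalization constraint gives π = (0.1934, 0.3194, 0.2253, 0.2618).
So the stationary probability of Escalated is 0.2618.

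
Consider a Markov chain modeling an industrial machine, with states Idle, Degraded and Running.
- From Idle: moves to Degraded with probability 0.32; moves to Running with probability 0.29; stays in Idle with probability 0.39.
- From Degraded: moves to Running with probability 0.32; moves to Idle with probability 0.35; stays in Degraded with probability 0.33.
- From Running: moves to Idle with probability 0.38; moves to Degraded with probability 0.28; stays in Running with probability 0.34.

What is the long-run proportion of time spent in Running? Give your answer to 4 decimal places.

Let the stationary distribution be π with π = πP and π_1 + π_2 + π_3 = 1.
π_1 = 0.39·π_1 + 0.35·π_2 + 0.38·π_3
π_2 = 0.32·π_1 + 0.33·π_2 + 0.28·π_3
Solving with the normalization constraint gives π = (0.3744, 0.3105, 0.3151).
So the stationary probability of Running is 0.3151.

0.3151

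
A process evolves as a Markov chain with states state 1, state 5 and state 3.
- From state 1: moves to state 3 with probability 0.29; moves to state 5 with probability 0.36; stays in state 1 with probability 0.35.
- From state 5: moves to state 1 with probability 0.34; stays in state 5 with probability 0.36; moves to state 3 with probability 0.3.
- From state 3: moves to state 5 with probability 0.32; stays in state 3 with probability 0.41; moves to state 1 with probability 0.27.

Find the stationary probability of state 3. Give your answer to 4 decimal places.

0.3335

Let the stationary distribution be π with π = πP and π_1 + π_2 + π_3 = 1.
π_1 = 0.35·π_1 + 0.34·π_2 + 0.27·π_3
π_2 = 0.36·π_1 + 0.36·π_2 + 0.32·π_3
Solving with the normalization constraint gives π = (0.3199, 0.3467, 0.3335).
So the stationary probability of state 3 is 0.3335.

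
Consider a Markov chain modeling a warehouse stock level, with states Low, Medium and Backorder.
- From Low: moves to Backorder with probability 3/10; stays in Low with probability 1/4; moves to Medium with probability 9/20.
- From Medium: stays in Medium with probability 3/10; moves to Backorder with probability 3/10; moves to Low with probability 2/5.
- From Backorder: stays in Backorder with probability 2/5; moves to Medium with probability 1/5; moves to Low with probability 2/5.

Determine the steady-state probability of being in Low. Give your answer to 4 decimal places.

0.3478

Let the stationary distribution be π with π = πP and π_1 + π_2 + π_3 = 1.
π_1 = 0.25·π_1 + 0.4·π_2 + 0.4·π_3
π_2 = 0.45·π_1 + 0.3·π_2 + 0.2·π_3
Solving with the normalization constraint gives π = (0.3478, 0.3188, 0.3333).
So the stationary probability of Low is 0.3478.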